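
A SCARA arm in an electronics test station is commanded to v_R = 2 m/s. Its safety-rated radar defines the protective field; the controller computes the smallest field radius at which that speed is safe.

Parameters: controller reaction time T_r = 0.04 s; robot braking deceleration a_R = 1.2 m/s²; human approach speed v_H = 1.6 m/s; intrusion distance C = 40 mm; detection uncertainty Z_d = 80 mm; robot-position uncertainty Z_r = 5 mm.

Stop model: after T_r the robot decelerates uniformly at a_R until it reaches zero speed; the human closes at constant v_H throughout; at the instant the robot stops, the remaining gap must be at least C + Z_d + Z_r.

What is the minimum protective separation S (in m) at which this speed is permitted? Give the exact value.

T_s = v_R/a_R = 2/(6/5) = 1.6667 s
robot covers v_R·T_r = 2.0000·0.0400 = 0.0800 m before braking
robot covers 2.0000·1.6667 − ½·1.2000·1.6667² = 1.6667 m while stopping
human over T_r+T_s: 1.6000·(0.0400+1.6667) = 2.7307 m
C+Z_d+Z_r = 0.0400+0.0800+0.0050 = 0.1250 m
S_min ≈ 0.0800+1.6667+2.7307+0.1250  ⇒  S_min = 13807/3000 m

S_min = 13807/3000 m = 4.6023 m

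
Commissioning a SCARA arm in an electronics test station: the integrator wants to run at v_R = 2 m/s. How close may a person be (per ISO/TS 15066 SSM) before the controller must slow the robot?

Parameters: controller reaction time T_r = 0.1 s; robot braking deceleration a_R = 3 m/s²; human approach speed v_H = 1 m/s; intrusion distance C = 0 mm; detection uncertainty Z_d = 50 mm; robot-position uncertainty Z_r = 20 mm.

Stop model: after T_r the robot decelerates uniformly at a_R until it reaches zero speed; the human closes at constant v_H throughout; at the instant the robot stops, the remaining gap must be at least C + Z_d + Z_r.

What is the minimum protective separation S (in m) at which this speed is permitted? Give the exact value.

braking lasts T_s = 2/3 = 0.6667 s
robot covers v_R·T_r = 2.0000·0.1000 = 0.2000 m before braking
robot under decel: 2.0000²/(2·3.0000) = 0.6667 m
person approaches 1.0000·(0.1000+0.6667) = 0.7667 m
residual clearance needed = 0.0000+0.0500+0.0200 = 0.0700 m
S_min ≈ 0.2000+0.6667+0.7667+0.0700  ⇒  S_min = 511/300 m

S_min = 511/300 m = 1.7033 m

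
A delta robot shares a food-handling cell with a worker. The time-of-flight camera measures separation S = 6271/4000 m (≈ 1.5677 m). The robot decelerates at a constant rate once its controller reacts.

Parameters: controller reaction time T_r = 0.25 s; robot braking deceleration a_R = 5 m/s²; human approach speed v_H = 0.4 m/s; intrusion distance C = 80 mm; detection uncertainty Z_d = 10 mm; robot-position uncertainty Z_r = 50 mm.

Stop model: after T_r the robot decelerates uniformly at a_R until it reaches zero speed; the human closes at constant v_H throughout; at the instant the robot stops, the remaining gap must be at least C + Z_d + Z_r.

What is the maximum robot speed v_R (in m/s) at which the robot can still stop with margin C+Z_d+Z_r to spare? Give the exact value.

v_R_max = 47/20 m/s = 2.3500 m/s

at the boundary: (1/10)·v² + (33/100)·v + (-5311/4000) = 0
  disc = (33/100)² − 4·(1/10)·(-5311/4000) = 16/25 ; √disc = 4/5
  v_R = (−(33/100) + 4/5) / (2·(1/10)) = 47/20 m/s
check:
stop time T_s = (47/20)/5 = 0.4700 s
robot in T_r: 2.3500·0.2500 = 0.5875 m
robot covers 2.3500·0.4700 − ½·5.0000·0.4700² = 0.5523 m while stopping
person approaches 0.4000·(0.2500+0.4700) = 0.2880 m
C+Z_d+Z_r = 0.0800+0.0100+0.0500 = 0.1400 m
sum ≈ 0.5875+0.5523+0.2880+0.1400 ≈ 1.5677 m = S ✓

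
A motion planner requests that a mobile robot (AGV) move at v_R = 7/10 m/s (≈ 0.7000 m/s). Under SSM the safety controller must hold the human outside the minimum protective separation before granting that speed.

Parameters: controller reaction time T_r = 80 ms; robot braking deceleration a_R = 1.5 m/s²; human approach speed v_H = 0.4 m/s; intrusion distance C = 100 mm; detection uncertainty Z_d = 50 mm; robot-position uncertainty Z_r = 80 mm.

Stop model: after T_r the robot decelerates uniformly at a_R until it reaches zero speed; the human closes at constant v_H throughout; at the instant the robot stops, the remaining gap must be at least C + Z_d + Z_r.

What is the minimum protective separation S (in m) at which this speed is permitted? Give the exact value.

S_min = 167/250 m = 0.6680 m

stop time T_s = (7/10)/(3/2) = 0.4667 s
robot covers v_R·T_r = 0.7000·0.0800 = 0.0560 m before braking
robot under decel: 0.7000²/(2·1.5000) = 0.1633 m
human over T_r+T_s: 0.4000·(0.0800+0.4667) = 0.2187 m
margins: 0.1000+0.0500+0.0800 = 0.2300 m
S_min ≈ 0.0560+0.1633+0.2187+0.2300  ⇒  S_min = 167/250 m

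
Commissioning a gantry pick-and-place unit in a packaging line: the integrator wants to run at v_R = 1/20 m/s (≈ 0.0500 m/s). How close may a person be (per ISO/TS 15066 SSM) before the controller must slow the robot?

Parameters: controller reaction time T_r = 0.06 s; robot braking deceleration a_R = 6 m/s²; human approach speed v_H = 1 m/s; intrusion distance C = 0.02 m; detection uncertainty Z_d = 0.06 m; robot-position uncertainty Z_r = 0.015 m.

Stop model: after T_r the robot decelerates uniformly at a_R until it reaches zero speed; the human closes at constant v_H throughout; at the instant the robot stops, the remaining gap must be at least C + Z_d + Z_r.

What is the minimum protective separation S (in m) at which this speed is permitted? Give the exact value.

S_min = 3997/24000 m = 0.1665 m

T_s = v_R/a_R = (1/20)/6 = 0.0083 s
robot covers v_R·T_r = 0.0500·0.0600 = 0.0030 m before braking
braking distance = 0.0500²/(2·6.0000) = 0.0002 m
human closes 1.0000·0.0683 = 0.0683 m
C+Z_d+Z_r = 0.0200+0.0600+0.0150 = 0.0950 m
S_min ≈ 0.0030+0.0002+0.0683+0.0950  ⇒  S_min = 3997/24000 m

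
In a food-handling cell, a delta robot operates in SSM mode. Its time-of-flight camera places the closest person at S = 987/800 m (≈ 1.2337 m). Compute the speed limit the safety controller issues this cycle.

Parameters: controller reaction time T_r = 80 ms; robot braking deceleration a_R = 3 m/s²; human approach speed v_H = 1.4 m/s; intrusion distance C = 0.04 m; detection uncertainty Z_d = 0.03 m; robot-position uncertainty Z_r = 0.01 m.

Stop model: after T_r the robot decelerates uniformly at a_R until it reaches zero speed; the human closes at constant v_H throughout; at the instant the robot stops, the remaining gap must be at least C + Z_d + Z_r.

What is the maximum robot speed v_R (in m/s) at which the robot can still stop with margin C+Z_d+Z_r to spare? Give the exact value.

quadratic (1/6)·v² + (41/75)·v + (-4167/4000) = 0
  disc = (41/75)² − 4·(1/6)·(-4167/4000) = 89401/90000 ; √disc = 299/300
  v_R = (−(41/75) + 299/300) / (2·(1/6)) = 27/20 m/s
check:
stop time T_s = (27/20)/3 = 0.4500 s
reaction-phase robot travel = 1.3500·0.0800 = 0.1080 m
robot covers 1.3500·0.4500 − ½·3.0000·0.4500² = 0.3038 m while stopping
human over T_r+T_s: 1.4000·(0.0800+0.4500) = 0.7420 m
margins: 0.0400+0.0300+0.0100 = 0.0800 m
sum ≈ 0.1080+0.3038+0.7420+0.0800 ≈ 1.2337 m = S ✓

v_R_max = 27/20 m/s = 1.3500 m/s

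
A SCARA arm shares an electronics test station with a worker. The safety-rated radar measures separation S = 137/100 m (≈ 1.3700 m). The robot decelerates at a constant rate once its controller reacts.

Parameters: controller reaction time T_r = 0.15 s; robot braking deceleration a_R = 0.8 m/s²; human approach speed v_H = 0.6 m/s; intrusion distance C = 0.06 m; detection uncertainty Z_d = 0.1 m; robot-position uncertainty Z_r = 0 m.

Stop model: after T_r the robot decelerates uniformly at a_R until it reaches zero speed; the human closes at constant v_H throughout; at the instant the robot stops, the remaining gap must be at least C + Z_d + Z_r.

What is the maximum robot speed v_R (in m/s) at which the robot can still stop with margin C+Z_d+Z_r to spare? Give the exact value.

v_R_max = 4/5 m/s = 0.8000 m/s

collect terms ⇒ (5/8)·v_R² + (9/10)·v_R + (-28/25) = 0
  disc = (9/10)² − 4·(5/8)·(-28/25) = 361/100 ; √disc = 19/10
  v_R = (−(9/10) + 19/10) / (2·(5/8)) = 4/5 m/s
check:
stop time T_s = (4/5)/(4/5) = 1.0000 s
robot in T_r: 0.8000·0.1500 = 0.1200 m
robot covers 0.8000·1.0000 − ½·0.8000·1.0000² = 0.4000 m while stopping
human closes 0.6000·1.1500 = 0.6900 m
residual clearance needed = 0.0600+0.1000+0.0000 = 0.1600 m
sum ≈ 0.1200+0.4000+0.6900+0.1600 ≈ 1.3700 m = S ✓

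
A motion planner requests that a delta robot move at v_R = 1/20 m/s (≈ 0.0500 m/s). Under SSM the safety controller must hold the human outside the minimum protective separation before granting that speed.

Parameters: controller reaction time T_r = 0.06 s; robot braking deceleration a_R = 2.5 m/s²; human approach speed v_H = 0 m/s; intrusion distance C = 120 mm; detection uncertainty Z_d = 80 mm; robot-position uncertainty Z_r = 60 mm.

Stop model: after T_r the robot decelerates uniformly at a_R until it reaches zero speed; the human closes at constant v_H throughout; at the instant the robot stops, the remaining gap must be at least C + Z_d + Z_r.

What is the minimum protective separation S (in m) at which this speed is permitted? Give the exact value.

stop time T_s = (1/20)/(5/2) = 0.0200 s
reaction-phase robot travel = 0.0500·0.0600 = 0.0030 m
robot covers 0.0500·0.0200 − ½·2.5000·0.0200² = 0.0005 m while stopping
human closes 0.0000·0.0800 = 0.0000 m
residual clearance needed = 0.1200+0.0800+0.0600 = 0.2600 m
S_min ≈ 0.0030+0.0005+0.0000+0.2600  ⇒  S_min = 527/2000 m

S_min = 527/2000 m = 0.2635 m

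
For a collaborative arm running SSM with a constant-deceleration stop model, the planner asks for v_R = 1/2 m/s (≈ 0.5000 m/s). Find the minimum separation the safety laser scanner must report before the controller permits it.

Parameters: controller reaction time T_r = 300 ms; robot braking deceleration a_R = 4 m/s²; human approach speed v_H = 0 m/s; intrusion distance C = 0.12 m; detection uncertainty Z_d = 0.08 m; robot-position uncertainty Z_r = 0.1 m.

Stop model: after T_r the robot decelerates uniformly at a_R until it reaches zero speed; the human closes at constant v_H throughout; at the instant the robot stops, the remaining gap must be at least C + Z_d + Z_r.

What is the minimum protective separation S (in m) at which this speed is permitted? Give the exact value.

braking lasts T_s = (1/2)/4 = 0.1250 s
reaction-phase robot travel = 0.5000·0.3000 = 0.1500 m
robot covers 0.5000·0.1250 − ½·4.0000·0.1250² = 0.0312 m while stopping
person approaches 0.0000·(0.3000+0.1250) = 0.0000 m
residual clearance needed = 0.1200+0.0800+0.1000 = 0.3000 m
S_min ≈ 0.1500+0.0312+0.0000+0.3000  ⇒  S_min = 77/160 m

S_min = 77/160 m = 0.4813 m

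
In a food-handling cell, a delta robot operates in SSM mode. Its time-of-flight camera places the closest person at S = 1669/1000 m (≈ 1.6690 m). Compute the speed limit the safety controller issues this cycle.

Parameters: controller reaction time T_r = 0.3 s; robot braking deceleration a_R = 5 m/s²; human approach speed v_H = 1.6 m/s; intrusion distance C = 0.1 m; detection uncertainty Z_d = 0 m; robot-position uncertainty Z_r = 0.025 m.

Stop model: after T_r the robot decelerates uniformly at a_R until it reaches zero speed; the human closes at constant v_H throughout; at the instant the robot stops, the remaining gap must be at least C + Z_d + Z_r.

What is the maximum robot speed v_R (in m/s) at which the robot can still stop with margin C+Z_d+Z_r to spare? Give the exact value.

collect terms ⇒ (1/10)·v_R² + (31/50)·v_R + (-133/125) = 0
  disc = (31/50)² − 4·(1/10)·(-133/125) = 81/100 ; √disc = 9/10
  v_R = (−(31/50) + 9/10) / (2·(1/10)) = 7/5 m/s
check:
braking lasts T_s = (7/5)/5 = 0.2800 s
robot covers v_R·T_r = 1.4000·0.3000 = 0.4200 m before braking
robot covers 1.4000·0.2800 − ½·5.0000·0.2800² = 0.1960 m while stopping
human closes 1.6000·0.5800 = 0.9280 m
residual clearance needed = 0.1000+0.0000+0.0250 = 0.1250 m
sum ≈ 0.4200+0.1960+0.9280+0.1250 ≈ 1.6690 m = S ✓

v_R_max = 7/5 m/s = 1.4000 m/s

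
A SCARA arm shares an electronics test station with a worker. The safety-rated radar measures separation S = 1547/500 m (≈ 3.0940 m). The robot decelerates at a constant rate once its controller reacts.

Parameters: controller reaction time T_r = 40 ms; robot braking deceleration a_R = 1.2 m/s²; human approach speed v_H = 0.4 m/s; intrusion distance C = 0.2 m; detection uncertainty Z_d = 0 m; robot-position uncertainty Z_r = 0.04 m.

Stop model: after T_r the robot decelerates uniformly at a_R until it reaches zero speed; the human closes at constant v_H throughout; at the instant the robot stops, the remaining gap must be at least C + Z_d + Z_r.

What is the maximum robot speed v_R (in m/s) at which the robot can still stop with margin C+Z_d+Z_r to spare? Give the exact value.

v_R_max = 11/5 m/s = 2.2000 m/s

collect terms ⇒ (5/12)·v_R² + (28/75)·v_R + (-1419/500) = 0
  disc = (28/75)² − 4·(5/12)·(-1419/500) = 109561/22500 ; √disc = 331/150
  v_R = (−(28/75) + 331/150) / (2·(5/12)) = 11/5 m/s
check:
T_s = v_R/a_R = (11/5)/(6/5) = 1.8333 s
robot in T_r: 2.2000·0.0400 = 0.0880 m
braking distance = 2.2000²/(2·1.2000) = 2.0167 m
human closes 0.4000·1.8733 = 0.7493 m
C+Z_d+Z_r = 0.2000+0.0000+0.0400 = 0.2400 m
sum ≈ 0.0880+2.0167+0.7493+0.2400 ≈ 3.0940 m = S ✓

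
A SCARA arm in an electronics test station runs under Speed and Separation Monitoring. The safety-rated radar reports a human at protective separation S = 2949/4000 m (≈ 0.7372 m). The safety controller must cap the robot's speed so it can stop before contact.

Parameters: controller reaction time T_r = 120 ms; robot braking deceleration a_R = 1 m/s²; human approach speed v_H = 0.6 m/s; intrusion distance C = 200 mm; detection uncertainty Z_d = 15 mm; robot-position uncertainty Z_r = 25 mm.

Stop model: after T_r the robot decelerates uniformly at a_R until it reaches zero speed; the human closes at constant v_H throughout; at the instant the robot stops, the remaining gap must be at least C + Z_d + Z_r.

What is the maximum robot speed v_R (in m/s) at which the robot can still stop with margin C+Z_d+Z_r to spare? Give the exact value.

v_R_max = 9/20 m/s = 0.4500 m/s

quadratic (1/2)·v² + (18/25)·v + (-1701/4000) = 0
  disc = (18/25)² − 4·(1/2)·(-1701/4000) = 13689/10000 ; √disc = 117/100
  v_R = (−(18/25) + 117/100) / (2·(1/2)) = 9/20 m/s
check:
T_s = v_R/a_R = (9/20)/1 = 0.4500 s
robot covers v_R·T_r = 0.4500·0.1200 = 0.0540 m before braking
braking distance = 0.4500²/(2·1.0000) = 0.1013 m
human over T_r+T_s: 0.6000·(0.1200+0.4500) = 0.3420 m
C+Z_d+Z_r = 0.2000+0.0150+0.0250 = 0.2400 m
sum ≈ 0.0540+0.1013+0.3420+0.2400 ≈ 0.7372 m = S ✓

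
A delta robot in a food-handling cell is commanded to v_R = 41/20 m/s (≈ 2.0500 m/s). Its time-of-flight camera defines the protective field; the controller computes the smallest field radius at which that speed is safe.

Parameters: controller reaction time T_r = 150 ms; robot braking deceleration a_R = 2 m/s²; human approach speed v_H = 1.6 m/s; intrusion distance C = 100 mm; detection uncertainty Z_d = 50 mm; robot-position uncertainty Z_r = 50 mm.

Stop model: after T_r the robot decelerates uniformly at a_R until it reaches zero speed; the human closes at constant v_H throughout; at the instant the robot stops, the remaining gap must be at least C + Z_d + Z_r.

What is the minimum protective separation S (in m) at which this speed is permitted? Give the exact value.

stop time T_s = (41/20)/2 = 1.0250 s
robot covers v_R·T_r = 2.0500·0.1500 = 0.3075 m before braking
robot covers 2.0500·1.0250 − ½·2.0000·1.0250² = 1.0506 m while stopping
human closes 1.6000·1.1750 = 1.8800 m
margins: 0.1000+0.0500+0.0500 = 0.2000 m
S_min ≈ 0.3075+1.0506+1.8800+0.2000  ⇒  S_min = 5501/1600 m

S_min = 5501/1600 m = 3.4381 m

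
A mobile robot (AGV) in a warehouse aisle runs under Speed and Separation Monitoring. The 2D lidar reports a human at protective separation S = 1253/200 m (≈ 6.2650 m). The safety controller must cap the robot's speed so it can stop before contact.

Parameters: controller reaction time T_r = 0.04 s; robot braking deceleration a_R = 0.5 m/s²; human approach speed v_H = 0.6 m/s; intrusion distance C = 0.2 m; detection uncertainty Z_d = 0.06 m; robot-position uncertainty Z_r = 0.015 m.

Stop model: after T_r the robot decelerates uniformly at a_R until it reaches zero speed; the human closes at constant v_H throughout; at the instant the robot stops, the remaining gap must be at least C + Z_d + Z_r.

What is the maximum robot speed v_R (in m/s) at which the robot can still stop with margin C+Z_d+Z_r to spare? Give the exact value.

v_R_max = 19/10 m/s = 1.9000 m/s

at the boundary: (1)·v² + (31/25)·v + (-2983/500) = 0
  disc = (31/25)² − 4·(1)·(-2983/500) = 15876/625 ; √disc = 126/25
  v_R = (−(31/25) + 126/25) / (2·(1)) = 19/10 m/s
check:
T_s = v_R/a_R = (19/10)/(1/2) = 3.8000 s
robot covers v_R·T_r = 1.9000·0.0400 = 0.0760 m before braking
braking distance = 1.9000²/(2·0.5000) = 3.6100 m
human over T_r+T_s: 0.6000·(0.0400+3.8000) = 2.3040 m
residual clearance needed = 0.2000+0.0600+0.0150 = 0.2750 m
sum ≈ 0.0760+3.6100+2.3040+0.2750 ≈ 6.2650 m = S ✓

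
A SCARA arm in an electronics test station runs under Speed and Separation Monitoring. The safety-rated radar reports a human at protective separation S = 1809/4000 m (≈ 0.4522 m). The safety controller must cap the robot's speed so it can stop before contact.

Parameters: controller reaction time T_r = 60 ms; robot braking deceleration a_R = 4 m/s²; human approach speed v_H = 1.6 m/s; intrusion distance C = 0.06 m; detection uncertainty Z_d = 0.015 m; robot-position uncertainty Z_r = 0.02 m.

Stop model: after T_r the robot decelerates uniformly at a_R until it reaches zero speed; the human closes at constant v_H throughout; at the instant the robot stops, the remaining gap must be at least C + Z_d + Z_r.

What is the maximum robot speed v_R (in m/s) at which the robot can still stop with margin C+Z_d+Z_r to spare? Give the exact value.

at the boundary: (1/8)·v² + (23/50)·v + (-209/800) = 0
  disc = (23/50)² − 4·(1/8)·(-209/800) = 13689/40000 ; √disc = 117/200
  v_R = (−(23/50) + 117/200) / (2·(1/8)) = 1/2 m/s
check:
T_s = v_R/a_R = (1/2)/4 = 0.1250 s
reaction-phase robot travel = 0.5000·0.0600 = 0.0300 m
robot covers 0.5000·0.1250 − ½·4.0000·0.1250² = 0.0312 m while stopping
person approaches 1.6000·(0.0600+0.1250) = 0.2960 m
C+Z_d+Z_r = 0.0600+0.0150+0.0200 = 0.0950 m
sum ≈ 0.0300+0.0312+0.2960+0.0950 ≈ 0.4522 m = S ✓

v_R_max = 1/2 m/s = 0.5000 m/s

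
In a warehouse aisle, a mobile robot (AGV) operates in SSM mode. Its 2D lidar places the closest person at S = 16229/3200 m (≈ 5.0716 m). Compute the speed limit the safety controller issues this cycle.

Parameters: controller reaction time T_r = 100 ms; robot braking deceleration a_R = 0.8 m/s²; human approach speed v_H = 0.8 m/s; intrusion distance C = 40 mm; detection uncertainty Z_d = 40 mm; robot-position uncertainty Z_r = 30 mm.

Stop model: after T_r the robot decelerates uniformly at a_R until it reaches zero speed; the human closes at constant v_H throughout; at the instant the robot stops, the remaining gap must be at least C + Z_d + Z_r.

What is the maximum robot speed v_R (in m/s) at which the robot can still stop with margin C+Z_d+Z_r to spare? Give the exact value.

v_R_max = 41/20 m/s = 2.0500 m/s

quadratic (5/8)·v² + (11/10)·v + (-15621/3200) = 0
  disc = (11/10)² − 4·(5/8)·(-15621/3200) = 85849/6400 ; √disc = 293/80
  v_R = (−(11/10) + 293/80) / (2·(5/8)) = 41/20 m/s
check:
T_s = v_R/a_R = (41/20)/(4/5) = 2.5625 s
reaction-phase robot travel = 2.0500·0.1000 = 0.2050 m
robot under decel: 2.0500²/(2·0.8000) = 2.6266 m
person approaches 0.8000·(0.1000+2.5625) = 2.1300 m
margins: 0.0400+0.0400+0.0300 = 0.1100 m
sum ≈ 0.2050+2.6266+2.1300+0.1100 ≈ 5.0716 m = S ✓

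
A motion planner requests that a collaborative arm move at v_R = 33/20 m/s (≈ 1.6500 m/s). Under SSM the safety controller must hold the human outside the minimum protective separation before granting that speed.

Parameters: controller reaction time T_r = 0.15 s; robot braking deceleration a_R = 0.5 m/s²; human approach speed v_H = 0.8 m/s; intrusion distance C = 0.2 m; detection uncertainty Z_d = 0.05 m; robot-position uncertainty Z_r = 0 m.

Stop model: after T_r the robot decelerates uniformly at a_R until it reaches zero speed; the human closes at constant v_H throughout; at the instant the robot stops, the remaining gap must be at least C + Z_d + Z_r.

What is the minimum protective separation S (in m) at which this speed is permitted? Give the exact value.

T_s = v_R/a_R = (33/20)/(1/2) = 3.3000 s
reaction-phase robot travel = 1.6500·0.1500 = 0.2475 m
robot under decel: 1.6500²/(2·0.5000) = 2.7225 m
person approaches 0.8000·(0.1500+3.3000) = 2.7600 m
C+Z_d+Z_r = 0.2000+0.0500+0.0000 = 0.2500 m
S_min ≈ 0.2475+2.7225+2.7600+0.2500  ⇒  S_min = 299/50 m

S_min = 299/50 m = 5.9800 m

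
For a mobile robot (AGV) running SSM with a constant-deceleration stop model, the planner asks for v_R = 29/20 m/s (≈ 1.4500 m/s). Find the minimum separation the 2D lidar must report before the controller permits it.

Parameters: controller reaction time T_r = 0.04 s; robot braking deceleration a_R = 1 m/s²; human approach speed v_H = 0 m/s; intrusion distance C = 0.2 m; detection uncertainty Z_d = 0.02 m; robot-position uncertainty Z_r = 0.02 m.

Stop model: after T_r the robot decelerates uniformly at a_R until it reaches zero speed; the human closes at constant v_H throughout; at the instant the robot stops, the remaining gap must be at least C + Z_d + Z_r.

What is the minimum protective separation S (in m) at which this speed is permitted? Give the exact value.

S_min = 5397/4000 m = 1.3493 m

stop time T_s = (29/20)/1 = 1.4500 s
reaction-phase robot travel = 1.4500·0.0400 = 0.0580 m
braking distance = 1.4500²/(2·1.0000) = 1.0513 m
human over T_r+T_s: 0.0000·(0.0400+1.4500) = 0.0000 m
C+Z_d+Z_r = 0.2000+0.0200+0.0200 = 0.2400 m
S_min ≈ 0.0580+1.0513+0.0000+0.2400  ⇒  S_min = 5397/4000 m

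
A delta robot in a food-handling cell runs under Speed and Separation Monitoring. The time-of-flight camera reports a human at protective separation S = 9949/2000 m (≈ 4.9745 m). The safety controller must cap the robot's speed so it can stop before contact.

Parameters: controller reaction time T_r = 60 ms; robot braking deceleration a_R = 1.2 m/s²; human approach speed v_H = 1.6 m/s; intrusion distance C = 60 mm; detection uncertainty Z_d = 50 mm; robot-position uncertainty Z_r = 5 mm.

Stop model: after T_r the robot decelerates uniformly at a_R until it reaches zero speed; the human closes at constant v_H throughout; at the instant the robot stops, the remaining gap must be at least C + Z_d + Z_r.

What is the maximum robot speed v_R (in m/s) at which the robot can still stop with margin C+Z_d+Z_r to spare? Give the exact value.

collect terms ⇒ (5/12)·v_R² + (209/150)·v_R + (-9527/2000) = 0
  disc = (209/150)² − 4·(5/12)·(-9527/2000) = 889249/90000 ; √disc = 943/300
  v_R = (−(209/150) + 943/300) / (2·(5/12)) = 21/10 m/s
check:
T_s = v_R/a_R = (21/10)/(6/5) = 1.7500 s
robot covers v_R·T_r = 2.1000·0.0600 = 0.1260 m before braking
robot under decel: 2.1000²/(2·1.2000) = 1.8375 m
human closes 1.6000·1.8100 = 2.8960 m
residual clearance needed = 0.0600+0.0500+0.0050 = 0.1150 m
sum ≈ 0.1260+1.8375+2.8960+0.1150 ≈ 4.9745 m = S ✓

v_R_max = 21/10 m/s = 2.1000 m/s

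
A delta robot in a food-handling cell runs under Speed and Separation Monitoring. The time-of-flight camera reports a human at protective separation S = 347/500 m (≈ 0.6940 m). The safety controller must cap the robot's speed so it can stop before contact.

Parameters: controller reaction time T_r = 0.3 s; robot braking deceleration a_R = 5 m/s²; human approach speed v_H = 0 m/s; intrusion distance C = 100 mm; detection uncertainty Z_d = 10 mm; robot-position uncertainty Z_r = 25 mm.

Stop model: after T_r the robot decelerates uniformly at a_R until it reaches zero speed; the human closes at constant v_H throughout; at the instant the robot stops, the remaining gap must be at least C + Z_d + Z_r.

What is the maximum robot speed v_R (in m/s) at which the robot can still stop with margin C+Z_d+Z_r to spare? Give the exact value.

quadratic (1/10)·v² + (3/10)·v + (-559/1000) = 0
  disc = (3/10)² − 4·(1/10)·(-559/1000) = 196/625 ; √disc = 14/25
  v_R = (−(3/10) + 14/25) / (2·(1/10)) = 13/10 m/s
check:
braking lasts T_s = (13/10)/5 = 0.2600 s
robot in T_r: 1.3000·0.3000 = 0.3900 m
braking distance = 1.3000²/(2·5.0000) = 0.1690 m
human over T_r+T_s: 0.0000·(0.3000+0.2600) = 0.0000 m
residual clearance needed = 0.1000+0.0100+0.0250 = 0.1350 m
sum ≈ 0.3900+0.1690+0.0000+0.1350 ≈ 0.6940 m = S ✓

v_R_max = 13/10 m/s = 1.3000 m/s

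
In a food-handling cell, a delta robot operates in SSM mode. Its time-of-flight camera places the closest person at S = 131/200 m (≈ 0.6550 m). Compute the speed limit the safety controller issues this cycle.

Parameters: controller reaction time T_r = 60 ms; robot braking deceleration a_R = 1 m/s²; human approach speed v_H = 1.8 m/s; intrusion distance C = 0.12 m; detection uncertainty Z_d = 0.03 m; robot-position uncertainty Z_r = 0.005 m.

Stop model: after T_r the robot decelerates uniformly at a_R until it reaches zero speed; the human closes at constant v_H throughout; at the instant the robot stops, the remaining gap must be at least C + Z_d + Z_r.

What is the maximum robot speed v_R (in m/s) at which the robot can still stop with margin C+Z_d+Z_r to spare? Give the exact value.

quadratic (1/2)·v² + (93/50)·v + (-49/125) = 0
  disc = (93/50)² − 4·(1/2)·(-49/125) = 10609/2500 ; √disc = 103/50
  v_R = (−(93/50) + 103/50) / (2·(1/2)) = 1/5 m/s
check:
braking lasts T_s = (1/5)/1 = 0.2000 s
reaction-phase robot travel = 0.2000·0.0600 = 0.0120 m
braking distance = 0.2000²/(2·1.0000) = 0.0200 m
human over T_r+T_s: 1.8000·(0.0600+0.2000) = 0.4680 m
residual clearance needed = 0.1200+0.0300+0.0050 = 0.1550 m
sum ≈ 0.0120+0.0200+0.4680+0.1550 ≈ 0.6550 m = S ✓

v_R_max = 1/5 m/s = 0.2000 m/s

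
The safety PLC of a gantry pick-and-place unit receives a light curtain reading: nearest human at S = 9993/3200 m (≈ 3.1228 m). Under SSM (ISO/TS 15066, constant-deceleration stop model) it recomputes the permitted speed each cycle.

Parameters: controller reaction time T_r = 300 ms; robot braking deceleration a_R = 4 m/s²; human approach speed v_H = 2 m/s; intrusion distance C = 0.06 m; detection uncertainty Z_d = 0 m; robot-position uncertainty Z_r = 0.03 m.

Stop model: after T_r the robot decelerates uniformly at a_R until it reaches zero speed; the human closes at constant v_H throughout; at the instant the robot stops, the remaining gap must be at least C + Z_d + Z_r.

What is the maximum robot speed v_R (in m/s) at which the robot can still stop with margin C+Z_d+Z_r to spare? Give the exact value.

collect terms ⇒ (1/8)·v_R² + (4/5)·v_R + (-1557/640) = 0
  disc = (4/5)² − 4·(1/8)·(-1557/640) = 11881/6400 ; √disc = 109/80
  v_R = (−(4/5) + 109/80) / (2·(1/8)) = 9/4 m/s
check:
T_s = v_R/a_R = (9/4)/4 = 0.5625 s
robot covers v_R·T_r = 2.2500·0.3000 = 0.6750 m before braking
robot under decel: 2.2500²/(2·4.0000) = 0.6328 m
person approaches 2.0000·(0.3000+0.5625) = 1.7250 m
C+Z_d+Z_r = 0.0600+0.0000+0.0300 = 0.0900 m
sum ≈ 0.6750+0.6328+1.7250+0.0900 ≈ 3.1228 m = S ✓

v_R_max = 9/4 m/s = 2.2500 m/s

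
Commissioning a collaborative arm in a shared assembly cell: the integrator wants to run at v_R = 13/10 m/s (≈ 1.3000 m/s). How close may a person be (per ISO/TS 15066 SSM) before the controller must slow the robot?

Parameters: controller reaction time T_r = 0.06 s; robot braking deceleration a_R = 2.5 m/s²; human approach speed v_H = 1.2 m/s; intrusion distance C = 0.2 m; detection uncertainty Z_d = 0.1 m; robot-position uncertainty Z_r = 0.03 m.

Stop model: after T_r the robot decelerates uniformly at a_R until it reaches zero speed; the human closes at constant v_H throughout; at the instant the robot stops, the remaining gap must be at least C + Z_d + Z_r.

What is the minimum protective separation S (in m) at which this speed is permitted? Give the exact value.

T_s = v_R/a_R = (13/10)/(5/2) = 0.5200 s
reaction-phase robot travel = 1.3000·0.0600 = 0.0780 m
robot under decel: 1.3000²/(2·2.5000) = 0.3380 m
person approaches 1.2000·(0.0600+0.5200) = 0.6960 m
residual clearance needed = 0.2000+0.1000+0.0300 = 0.3300 m
S_min ≈ 0.0780+0.3380+0.6960+0.3300  ⇒  S_min = 721/500 m

S_min = 721/500 m = 1.4420 m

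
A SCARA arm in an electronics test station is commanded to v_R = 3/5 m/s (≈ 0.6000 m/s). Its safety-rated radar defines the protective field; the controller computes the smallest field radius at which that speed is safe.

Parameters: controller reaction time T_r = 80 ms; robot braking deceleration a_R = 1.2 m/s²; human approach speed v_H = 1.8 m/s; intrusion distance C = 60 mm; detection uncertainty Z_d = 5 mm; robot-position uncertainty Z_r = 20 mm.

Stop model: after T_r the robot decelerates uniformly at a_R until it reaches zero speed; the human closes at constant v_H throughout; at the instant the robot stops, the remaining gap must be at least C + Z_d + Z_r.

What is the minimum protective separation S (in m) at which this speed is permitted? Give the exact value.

braking lasts T_s = (3/5)/(6/5) = 0.5000 s
reaction-phase robot travel = 0.6000·0.0800 = 0.0480 m
robot covers 0.6000·0.5000 − ½·1.2000·0.5000² = 0.1500 m while stopping
person approaches 1.8000·(0.0800+0.5000) = 1.0440 m
margins: 0.0600+0.0050+0.0200 = 0.0850 m
S_min ≈ 0.0480+0.1500+1.0440+0.0850  ⇒  S_min = 1327/1000 m

S_min = 1327/1000 m = 1.3270 m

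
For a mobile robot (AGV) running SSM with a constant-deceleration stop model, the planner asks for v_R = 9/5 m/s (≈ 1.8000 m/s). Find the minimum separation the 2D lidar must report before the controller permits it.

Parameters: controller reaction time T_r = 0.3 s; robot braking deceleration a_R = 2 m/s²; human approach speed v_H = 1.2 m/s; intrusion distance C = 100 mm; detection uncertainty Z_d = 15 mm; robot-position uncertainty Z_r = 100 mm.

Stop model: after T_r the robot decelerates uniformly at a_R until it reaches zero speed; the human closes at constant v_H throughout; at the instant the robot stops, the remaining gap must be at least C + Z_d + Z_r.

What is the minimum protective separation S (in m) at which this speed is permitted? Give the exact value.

stop time T_s = (9/5)/2 = 0.9000 s
robot covers v_R·T_r = 1.8000·0.3000 = 0.5400 m before braking
braking distance = 1.8000²/(2·2.0000) = 0.8100 m
person approaches 1.2000·(0.3000+0.9000) = 1.4400 m
residual clearance needed = 0.1000+0.0150+0.1000 = 0.2150 m
S_min ≈ 0.5400+0.8100+1.4400+0.2150  ⇒  S_min = 601/200 m

S_min = 601/200 m = 3.0050 m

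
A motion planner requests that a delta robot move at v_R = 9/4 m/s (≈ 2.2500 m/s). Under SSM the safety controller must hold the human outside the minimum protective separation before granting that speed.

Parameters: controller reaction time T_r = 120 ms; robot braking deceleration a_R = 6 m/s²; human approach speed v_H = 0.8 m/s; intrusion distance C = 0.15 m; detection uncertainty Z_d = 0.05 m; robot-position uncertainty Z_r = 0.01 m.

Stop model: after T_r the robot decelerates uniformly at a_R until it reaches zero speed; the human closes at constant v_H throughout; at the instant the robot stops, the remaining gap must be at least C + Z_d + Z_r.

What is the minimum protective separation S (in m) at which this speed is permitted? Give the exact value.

braking lasts T_s = (9/4)/6 = 0.3750 s
robot in T_r: 2.2500·0.1200 = 0.2700 m
robot under decel: 2.2500²/(2·6.0000) = 0.4219 m
human closes 0.8000·0.4950 = 0.3960 m
C+Z_d+Z_r = 0.1500+0.0500+0.0100 = 0.2100 m
S_min ≈ 0.2700+0.4219+0.3960+0.2100  ⇒  S_min = 10383/8000 m

S_min = 10383/8000 m = 1.2979 m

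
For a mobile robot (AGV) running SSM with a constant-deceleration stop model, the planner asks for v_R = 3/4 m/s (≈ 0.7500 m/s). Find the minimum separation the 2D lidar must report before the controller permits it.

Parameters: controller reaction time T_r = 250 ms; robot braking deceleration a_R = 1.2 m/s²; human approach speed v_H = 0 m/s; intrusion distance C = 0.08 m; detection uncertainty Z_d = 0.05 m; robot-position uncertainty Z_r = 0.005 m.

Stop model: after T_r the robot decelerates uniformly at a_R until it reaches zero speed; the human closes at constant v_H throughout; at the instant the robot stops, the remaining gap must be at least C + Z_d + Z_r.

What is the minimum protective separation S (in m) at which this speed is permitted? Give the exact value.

T_s = v_R/a_R = (3/4)/(6/5) = 0.6250 s
robot covers v_R·T_r = 0.7500·0.2500 = 0.1875 m before braking
robot covers 0.7500·0.6250 − ½·1.2000·0.6250² = 0.2344 m while stopping
human closes 0.0000·0.8750 = 0.0000 m
margins: 0.0800+0.0500+0.0050 = 0.1350 m
S_min ≈ 0.1875+0.2344+0.0000+0.1350  ⇒  S_min = 891/1600 m

S_min = 891/1600 m = 0.5569 m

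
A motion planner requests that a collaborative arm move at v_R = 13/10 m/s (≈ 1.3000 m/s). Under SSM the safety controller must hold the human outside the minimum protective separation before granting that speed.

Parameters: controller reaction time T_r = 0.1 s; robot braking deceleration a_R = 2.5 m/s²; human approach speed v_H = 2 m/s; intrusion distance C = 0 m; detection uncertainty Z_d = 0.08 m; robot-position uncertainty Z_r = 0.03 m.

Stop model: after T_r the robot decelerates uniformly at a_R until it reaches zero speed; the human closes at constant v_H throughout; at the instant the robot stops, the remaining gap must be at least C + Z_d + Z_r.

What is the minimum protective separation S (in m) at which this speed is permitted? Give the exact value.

S_min = 909/500 m = 1.8180 m

stop time T_s = (13/10)/(5/2) = 0.5200 s
robot in T_r: 1.3000·0.1000 = 0.1300 m
robot under decel: 1.3000²/(2·2.5000) = 0.3380 m
person approaches 2.0000·(0.1000+0.5200) = 1.2400 m
C+Z_d+Z_r = 0.0000+0.0800+0.0300 = 0.1100 m
S_min ≈ 0.1300+0.3380+1.2400+0.1100  ⇒  S_min = 909/500 m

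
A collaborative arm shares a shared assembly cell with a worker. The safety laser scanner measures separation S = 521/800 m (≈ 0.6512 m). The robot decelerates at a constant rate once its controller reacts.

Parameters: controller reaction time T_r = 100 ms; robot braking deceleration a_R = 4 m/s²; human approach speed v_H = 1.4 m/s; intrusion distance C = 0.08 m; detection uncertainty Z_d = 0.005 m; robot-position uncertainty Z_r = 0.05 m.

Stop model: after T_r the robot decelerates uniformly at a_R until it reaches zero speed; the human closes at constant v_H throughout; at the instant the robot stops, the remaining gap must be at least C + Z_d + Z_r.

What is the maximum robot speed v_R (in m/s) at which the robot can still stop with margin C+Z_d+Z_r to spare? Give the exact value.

v_R_max = 7/10 m/s = 0.7000 m/s

at the boundary: (1/8)·v² + (9/20)·v + (-301/800) = 0
  disc = (9/20)² − 4·(1/8)·(-301/800) = 25/64 ; √disc = 5/8
  v_R = (−(9/20) + 5/8) / (2·(1/8)) = 7/10 m/s
check:
T_s = v_R/a_R = (7/10)/4 = 0.1750 s
robot in T_r: 0.7000·0.1000 = 0.0700 m
robot covers 0.7000·0.1750 − ½·4.0000·0.1750² = 0.0612 m while stopping
human over T_r+T_s: 1.4000·(0.1000+0.1750) = 0.3850 m
margins: 0.0800+0.0050+0.0500 = 0.1350 m
sum ≈ 0.0700+0.0612+0.3850+0.1350 ≈ 0.6512 m = S ✓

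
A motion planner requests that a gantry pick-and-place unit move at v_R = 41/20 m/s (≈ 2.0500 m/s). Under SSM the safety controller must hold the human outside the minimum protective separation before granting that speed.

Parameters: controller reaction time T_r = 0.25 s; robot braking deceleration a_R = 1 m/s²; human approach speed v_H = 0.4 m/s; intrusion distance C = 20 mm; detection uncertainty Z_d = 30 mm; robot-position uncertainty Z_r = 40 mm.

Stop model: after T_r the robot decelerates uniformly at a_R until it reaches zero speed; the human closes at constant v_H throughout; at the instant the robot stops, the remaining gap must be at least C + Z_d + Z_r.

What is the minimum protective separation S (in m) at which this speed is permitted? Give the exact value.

braking lasts T_s = (41/20)/1 = 2.0500 s
robot in T_r: 2.0500·0.2500 = 0.5125 m
robot under decel: 2.0500²/(2·1.0000) = 2.1012 m
human over T_r+T_s: 0.4000·(0.2500+2.0500) = 0.9200 m
margins: 0.0200+0.0300+0.0400 = 0.0900 m
S_min ≈ 0.5125+2.1012+0.9200+0.0900  ⇒  S_min = 2899/800 m

S_min = 2899/800 m = 3.6237 m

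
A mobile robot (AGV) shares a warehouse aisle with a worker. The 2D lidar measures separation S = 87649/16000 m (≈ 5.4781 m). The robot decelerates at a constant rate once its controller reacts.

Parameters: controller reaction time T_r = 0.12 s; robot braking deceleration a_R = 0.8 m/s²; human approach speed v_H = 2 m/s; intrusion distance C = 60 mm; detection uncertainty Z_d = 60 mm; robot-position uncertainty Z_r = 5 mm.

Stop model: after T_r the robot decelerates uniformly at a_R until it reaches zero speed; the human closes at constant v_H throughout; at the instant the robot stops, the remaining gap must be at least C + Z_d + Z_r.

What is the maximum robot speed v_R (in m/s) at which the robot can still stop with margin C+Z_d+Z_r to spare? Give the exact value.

collect terms ⇒ (5/8)·v_R² + (131/50)·v_R + (-81809/16000) = 0
  disc = (131/50)² − 4·(5/8)·(-81809/16000) = 3143529/160000 ; √disc = 1773/400
  v_R = (−(131/50) + 1773/400) / (2·(5/8)) = 29/20 m/s
check:
T_s = v_R/a_R = (29/20)/(4/5) = 1.8125 s
reaction-phase robot travel = 1.4500·0.1200 = 0.1740 m
robot covers 1.4500·1.8125 − ½·0.8000·1.8125² = 1.3141 m while stopping
human closes 2.0000·1.9325 = 3.8650 m
residual clearance needed = 0.0600+0.0600+0.0050 = 0.1250 m
sum ≈ 0.1740+1.3141+3.8650+0.1250 ≈ 5.4781 m = S ✓

v_R_max = 29/20 m/s = 1.4500 m/s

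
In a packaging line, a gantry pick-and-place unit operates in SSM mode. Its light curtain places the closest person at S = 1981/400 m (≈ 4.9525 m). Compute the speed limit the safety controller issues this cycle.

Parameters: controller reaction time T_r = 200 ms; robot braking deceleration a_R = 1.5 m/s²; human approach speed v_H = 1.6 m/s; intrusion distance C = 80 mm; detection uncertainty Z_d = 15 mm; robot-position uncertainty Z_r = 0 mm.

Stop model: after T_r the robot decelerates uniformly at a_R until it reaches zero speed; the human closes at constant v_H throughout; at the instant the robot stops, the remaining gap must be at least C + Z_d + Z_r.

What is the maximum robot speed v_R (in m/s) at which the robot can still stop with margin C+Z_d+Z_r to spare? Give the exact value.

collect terms ⇒ (1/3)·v_R² + (19/15)·v_R + (-363/80) = 0
  disc = (19/15)² − 4·(1/3)·(-363/80) = 6889/900 ; √disc = 83/30
  v_R = (−(19/15) + 83/30) / (2·(1/3)) = 9/4 m/s
check:
stop time T_s = (9/4)/(3/2) = 1.5000 s
reaction-phase robot travel = 2.2500·0.2000 = 0.4500 m
braking distance = 2.2500²/(2·1.5000) = 1.6875 m
person approaches 1.6000·(0.2000+1.5000) = 2.7200 m
residual clearance needed = 0.0800+0.0150+0.0000 = 0.0950 m
sum ≈ 0.4500+1.6875+2.7200+0.0950 ≈ 4.9525 m = S ✓

v_R_max = 9/4 m/s = 2.2500 m/s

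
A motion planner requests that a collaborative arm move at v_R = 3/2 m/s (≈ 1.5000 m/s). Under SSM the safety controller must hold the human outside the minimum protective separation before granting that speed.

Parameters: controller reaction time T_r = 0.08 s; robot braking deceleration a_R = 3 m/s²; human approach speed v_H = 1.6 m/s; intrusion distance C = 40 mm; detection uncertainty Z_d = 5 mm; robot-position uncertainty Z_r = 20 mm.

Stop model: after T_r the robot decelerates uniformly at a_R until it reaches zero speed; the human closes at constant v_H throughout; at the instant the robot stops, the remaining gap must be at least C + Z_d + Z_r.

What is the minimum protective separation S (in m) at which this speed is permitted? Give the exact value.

S_min = 186/125 m = 1.4880 m

braking lasts T_s = (3/2)/3 = 0.5000 s
reaction-phase robot travel = 1.5000·0.0800 = 0.1200 m
braking distance = 1.5000²/(2·3.0000) = 0.3750 m
person approaches 1.6000·(0.0800+0.5000) = 0.9280 m
C+Z_d+Z_r = 0.0400+0.0050+0.0200 = 0.0650 m
S_min ≈ 0.1200+0.3750+0.9280+0.0650  ⇒  S_min = 186/125 m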